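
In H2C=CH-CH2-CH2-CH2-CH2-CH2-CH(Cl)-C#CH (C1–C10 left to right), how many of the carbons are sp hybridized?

2

C1: sp2
C2: sp2
C3: sp3
C4: sp3
C5: sp3
C6: sp3
C7: sp3
C8: sp3
C9: sp ✓
C10: sp ✓
C9, C10 → 2 sp carbons.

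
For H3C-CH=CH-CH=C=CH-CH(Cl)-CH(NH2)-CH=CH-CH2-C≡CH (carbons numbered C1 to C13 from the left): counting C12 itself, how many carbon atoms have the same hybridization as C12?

C12 is sp (two π bonds).
C1: sp3
C2: sp2
C3: sp2
C4: sp2
C5: sp ✓
C6: sp2
C7: sp3
C8: sp3
C9: sp2
C10: sp2
C11: sp3
C12: sp ✓
C13: sp ✓
3 carbons are sp.

3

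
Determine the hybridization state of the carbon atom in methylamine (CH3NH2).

The carbon atom: 4 σ bonds; 4 regions of electron density → sp3.

sp^3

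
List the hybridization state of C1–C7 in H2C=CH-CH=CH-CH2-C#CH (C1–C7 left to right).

C1 sp2, C2 sp2, C3 sp2, C4 sp2, C5 sp3, C6 sp, C7 sp

C1: 3 σ bonds, plus one π bond — 3 electron domains, sp2.
C2 is sp2: 3 σ bonds, plus one π bond, 3 electron-density regions.
C3: 3 σ bonds, plus one π bond; 3 regions of electron density → sp2.
C4 has 3 σ bonds, plus one π bond: steric number 3 → sp2.
C5 carries 4 σ bonds, giving a steric number of 4, so it is sp3.
C6 (2 σ bonds, plus two π bonds) has steric number 2: sp.
C7 (2 σ bonds, plus two π bonds) has steric number 2: sp.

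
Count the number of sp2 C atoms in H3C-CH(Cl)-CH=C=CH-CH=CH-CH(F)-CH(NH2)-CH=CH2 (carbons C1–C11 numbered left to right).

6

C1: sp3
C2: sp3
C3: sp2 ✓
C4: sp
C5: sp2 ✓
C6: sp2 ✓
C7: sp2 ✓
C8: sp3
C9: sp3
C10: sp2 ✓
C11: sp2 ✓
C3, C5, C6, C7, C10, C11 → 6 sp2 carbons.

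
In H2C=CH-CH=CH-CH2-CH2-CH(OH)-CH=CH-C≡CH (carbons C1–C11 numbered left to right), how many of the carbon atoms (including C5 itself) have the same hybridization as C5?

3

C5 is sp3 (only σ bonds).
C1: sp2
C2: sp2
C3: sp2
C4: sp2
C5: sp3 ✓
C6: sp3 ✓
C7: sp3 ✓
C8: sp2
C9: sp2
C10: sp
C11: sp
3 carbons are sp3.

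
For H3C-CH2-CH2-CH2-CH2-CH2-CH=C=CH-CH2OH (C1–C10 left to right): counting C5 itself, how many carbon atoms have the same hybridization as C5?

C5 is sp3 (only σ bonds).
C1: sp3 ✓
C2: sp3 ✓
C3: sp3 ✓
C4: sp3 ✓
C5: sp3 ✓
C6: sp3 ✓
C7: sp2
C8: sp
C9: sp2
C10: sp3 ✓
7 carbons are sp3.

7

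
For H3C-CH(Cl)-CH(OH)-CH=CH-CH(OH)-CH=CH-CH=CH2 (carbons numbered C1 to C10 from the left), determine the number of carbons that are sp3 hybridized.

C1: sp3 ✓
C2: sp3 ✓
C3: sp3 ✓
C4: sp2
C5: sp2
C6: sp3 ✓
C7: sp2
C8: sp2
C9: sp2
C10: sp2
C1, C2, C3, C6 → 4 sp3 carbons.

4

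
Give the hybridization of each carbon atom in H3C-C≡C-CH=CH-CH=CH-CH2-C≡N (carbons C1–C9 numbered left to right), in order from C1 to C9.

C1 carries 4 σ bonds, giving a steric number of 4, so it is sp3.
C2 has 2 σ bonds, plus two π bonds: steric number 2 → sp.
C3 has 2 σ bonds, plus two π bonds: steric number 2 → sp.
C4 — 3 σ bonds, plus one π bond. Steric number 3, so sp2.
C5 carries 3 σ bonds, plus one π bond, giving a steric number of 3, so it is sp2.
C6 is sp2: 3 σ bonds, plus one π bond, 3 electron-density regions.
C7 (3 σ bonds, plus one π bond) has steric number 3: sp2.
C8 has 4 σ bonds: steric number 4 → sp3.
C9: 2 σ bonds, plus two π bonds; 2 regions of electron density → sp.

C1 sp3, C2 sp, C3 sp, C4 sp2, C5 sp2, C6 sp2, C7 sp2, C8 sp3, C9 sp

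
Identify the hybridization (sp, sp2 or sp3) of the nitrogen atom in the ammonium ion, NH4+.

sp3

Four σ bonds, no lone pair → sp3, tetrahedral.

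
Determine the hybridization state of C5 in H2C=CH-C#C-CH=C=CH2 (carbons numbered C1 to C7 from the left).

C5 (3 σ bonds, plus one π bond) has steric number 3: sp2.

sp2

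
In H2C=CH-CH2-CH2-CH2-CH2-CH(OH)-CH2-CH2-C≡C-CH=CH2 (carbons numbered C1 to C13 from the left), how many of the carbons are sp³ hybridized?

7

C1: sp2
C2: sp2
C3: sp3 ✓
C4: sp3 ✓
C5: sp3 ✓
C6: sp3 ✓
C7: sp3 ✓
C8: sp3 ✓
C9: sp3 ✓
C10: sp
C11: sp
C12: sp2
C13: sp2
C3, C4, C5, C6, C7, C8, C9 → 7 sp3 carbons.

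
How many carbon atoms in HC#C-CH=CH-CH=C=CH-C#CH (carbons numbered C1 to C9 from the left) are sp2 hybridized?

C1: sp
C2: sp
C3: sp2 ✓
C4: sp2 ✓
C5: sp2 ✓
C6: sp
C7: sp2 ✓
C8: sp
C9: sp
C3, C4, C5, C7 → 4 sp2 carbons.

4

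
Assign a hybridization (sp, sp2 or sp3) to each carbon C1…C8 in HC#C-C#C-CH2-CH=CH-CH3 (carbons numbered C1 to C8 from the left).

C1: 2 σ bonds, plus two π bonds — 2 electron domains, sp.
C2: 2 σ bonds, plus two π bonds — 2 electron domains, sp.
C3 has 2 σ bonds, plus two π bonds: steric number 2 → sp.
C4 has 2 σ bonds, plus two π bonds: steric number 2 → sp.
C5 (4 σ bonds) has steric number 4: sp3.
C6 carries 3 σ bonds, plus one π bond, giving a steric number of 3, so it is sp2.
C7 carries 3 σ bonds, plus one π bond, giving a steric number of 3, so it is sp2.
C8: 4 σ bonds — 4 electron domains, sp3.

C1 sp, C2 sp, C3 sp, C4 sp, C5 sp3, C6 sp2, C7 sp2, C8 sp3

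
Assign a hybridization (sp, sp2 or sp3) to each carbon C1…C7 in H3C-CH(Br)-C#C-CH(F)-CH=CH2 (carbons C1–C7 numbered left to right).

C1 (4 σ bonds) has steric number 4: sp3.
C2 carries 4 σ bonds, giving a steric number of 4, so it is sp3.
C3: 2 σ bonds, plus two π bonds — 2 electron domains, sp.
C4 has 2 σ bonds, plus two π bonds: steric number 2 → sp.
C5 is sp3: 4 σ bonds, 4 electron-density regions.
C6 carries 3 σ bonds, plus one π bond, giving a steric number of 3, so it is sp2.
C7 is sp2: 3 σ bonds, plus one π bond, 3 electron-density regions.

C1 sp3, C2 sp3, C3 sp, C4 sp, C5 sp3, C6 sp2, C7 sp2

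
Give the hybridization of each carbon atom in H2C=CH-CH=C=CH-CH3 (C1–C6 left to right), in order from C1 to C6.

C1 carries 3 σ bonds, plus one π bond, giving a steric number of 3, so it is sp2.
C2 has 3 σ bonds, plus one π bond: steric number 3 → sp2.
C3 has 3 σ bonds, plus one π bond: steric number 3 → sp2.
C4 — 2 σ bonds, plus two π bonds. Steric number 2, so sp.
C5 is sp2: 3 σ bonds, plus one π bond, 3 electron-density regions.
C6: 4 σ bonds — 4 electron domains, sp3.

C1 sp2, C2 sp2, C3 sp2, C4 sp, C5 sp2, C6 sp3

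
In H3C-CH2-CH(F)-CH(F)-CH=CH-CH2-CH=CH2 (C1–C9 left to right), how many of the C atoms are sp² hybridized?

4

C1: sp3
C2: sp3
C3: sp3
C4: sp3
C5: sp2 ✓
C6: sp2 ✓
C7: sp3
C8: sp2 ✓
C9: sp2 ✓
C5, C6, C8, C9 → 4 sp2 carbons.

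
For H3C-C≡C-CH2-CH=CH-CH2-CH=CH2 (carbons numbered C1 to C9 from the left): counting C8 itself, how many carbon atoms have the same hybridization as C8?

4

C8 is sp2 (one π bond).
C1: sp3
C2: sp
C3: sp
C4: sp3
C5: sp2 ✓
C6: sp2 ✓
C7: sp3
C8: sp2 ✓
C9: sp2 ✓
4 carbons are sp2.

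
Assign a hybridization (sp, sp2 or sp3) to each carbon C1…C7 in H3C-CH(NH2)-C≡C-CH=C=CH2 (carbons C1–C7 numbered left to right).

C1 sp3, C2 sp3, C3 sp, C4 sp, C5 sp2, C6 sp, C7 sp2

C1 (4 σ bonds) has steric number 4: sp3.
C2 is sp3: 4 σ bonds, 4 electron-density regions.
C3 carries 2 σ bonds, plus two π bonds, giving a steric number of 2, so it is sp.
C4 — 2 σ bonds, plus two π bonds. Steric number 2, so sp.
C5 is sp2: 3 σ bonds, plus one π bond, 3 electron-density regions.
C6 — 2 σ bonds, plus two π bonds. Steric number 2, so sp.
C7 carries 3 σ bonds, plus one π bond, giving a steric number of 3, so it is sp2.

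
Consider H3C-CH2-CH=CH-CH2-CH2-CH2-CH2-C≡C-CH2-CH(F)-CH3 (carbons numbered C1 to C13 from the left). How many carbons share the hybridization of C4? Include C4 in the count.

C4 is sp2 (one π bond).
C1: sp3
C2: sp3
C3: sp2 ✓
C4: sp2 ✓
C5: sp3
C6: sp3
C7: sp3
C8: sp3
C9: sp
C10: sp
C11: sp3
C12: sp3
C13: sp3
2 carbons are sp2.

2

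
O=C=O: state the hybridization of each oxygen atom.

sp2

One σ bond + two lone pairs = steric number 3 → sp2.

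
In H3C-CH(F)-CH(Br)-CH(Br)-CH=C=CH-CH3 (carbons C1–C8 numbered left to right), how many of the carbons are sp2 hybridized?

2

C1: sp3
C2: sp3
C3: sp3
C4: sp3
C5: sp2 ✓
C6: sp
C7: sp2 ✓
C8: sp3
C5, C7 → 2 sp2 carbons.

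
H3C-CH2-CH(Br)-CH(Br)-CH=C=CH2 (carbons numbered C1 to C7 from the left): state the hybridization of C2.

C2: 4 σ bonds — 4 electron domains, sp3.

sp3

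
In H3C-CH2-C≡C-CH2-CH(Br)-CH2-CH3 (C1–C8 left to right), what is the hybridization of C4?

sp

C4 carries 2 σ bonds, plus two π bonds, giving a steric number of 2, so it is sp.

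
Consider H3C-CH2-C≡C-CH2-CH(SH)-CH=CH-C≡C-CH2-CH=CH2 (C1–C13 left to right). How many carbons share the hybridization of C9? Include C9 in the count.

C9 is sp (two π bonds).
C1: sp3
C2: sp3
C3: sp ✓
C4: sp ✓
C5: sp3
C6: sp3
C7: sp2
C8: sp2
C9: sp ✓
C10: sp ✓
C11: sp3
C12: sp2
C13: sp2
4 carbons are sp.

4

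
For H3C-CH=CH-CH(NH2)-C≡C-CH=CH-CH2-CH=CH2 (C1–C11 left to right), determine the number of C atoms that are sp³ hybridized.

3

C1: sp3 ✓
C2: sp2
C3: sp2
C4: sp3 ✓
C5: sp
C6: sp
C7: sp2
C8: sp2
C9: sp3 ✓
C10: sp2
C11: sp2
C1, C4, C9 → 3 sp3 carbons.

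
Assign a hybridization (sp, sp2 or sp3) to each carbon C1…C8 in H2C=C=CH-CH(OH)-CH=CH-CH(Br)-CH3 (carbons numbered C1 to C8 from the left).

C1 is sp2: 3 σ bonds, plus one π bond, 3 electron-density regions.
C2 has 2 σ bonds, plus two π bonds: steric number 2 → sp.
C3 (3 σ bonds, plus one π bond) has steric number 3: sp2.
C4 is sp3: 4 σ bonds, 4 electron-density regions.
C5: 3 σ bonds, plus one π bond — 3 electron domains, sp2.
C6 is sp2: 3 σ bonds, plus one π bond, 3 electron-density regions.
C7: 4 σ bonds; 4 regions of electron density → sp3.
C8 carries 4 σ bonds, giving a steric number of 4, so it is sp3.

C1 sp2, C2 sp, C3 sp2, C4 sp3, C5 sp2, C6 sp2, C7 sp3, C8 sp3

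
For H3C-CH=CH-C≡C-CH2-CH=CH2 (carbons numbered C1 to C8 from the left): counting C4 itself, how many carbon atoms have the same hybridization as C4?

C4 is sp (two π bonds).
C1: sp3
C2: sp2
C3: sp2
C4: sp ✓
C5: sp ✓
C6: sp3
C7: sp2
C8: sp2
2 carbons are sp.

2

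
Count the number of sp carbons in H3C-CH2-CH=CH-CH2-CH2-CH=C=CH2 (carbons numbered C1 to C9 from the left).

1

C1: sp3
C2: sp3
C3: sp2
C4: sp2
C5: sp3
C6: sp3
C7: sp2
C8: sp ✓
C9: sp2
C8 → 1 sp carbon.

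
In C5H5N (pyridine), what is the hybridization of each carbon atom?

Each carbon atom — 3 σ bonds, plus one π bond. Steric number 3, so sp2.

sp²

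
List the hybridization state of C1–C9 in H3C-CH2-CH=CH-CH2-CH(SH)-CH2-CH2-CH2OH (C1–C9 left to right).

C1 sp3, C2 sp3, C3 sp2, C4 sp2, C5 sp3, C6 sp3, C7 sp3, C8 sp3, C9 sp3

C1 is sp3: 4 σ bonds, 4 electron-density regions.
C2: 4 σ bonds; 4 regions of electron density → sp3.
C3: 3 σ bonds, plus one π bond — 3 electron domains, sp2.
C4 carries 3 σ bonds, plus one π bond, giving a steric number of 3, so it is sp2.
C5 — 4 σ bonds. Steric number 4, so sp3.
C6: 4 σ bonds; 4 regions of electron density → sp3.
C7 — 4 σ bonds. Steric number 4, so sp3.
C8: 4 σ bonds; 4 regions of electron density → sp3.
C9 — 4 σ bonds. Steric number 4, so sp3.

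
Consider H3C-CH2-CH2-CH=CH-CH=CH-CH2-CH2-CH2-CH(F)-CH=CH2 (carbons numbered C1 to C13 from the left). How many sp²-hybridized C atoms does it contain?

C1: sp3
C2: sp3
C3: sp3
C4: sp2 ✓
C5: sp2 ✓
C6: sp2 ✓
C7: sp2 ✓
C8: sp3
C9: sp3
C10: sp3
C11: sp3
C12: sp2 ✓
C13: sp2 ✓
C4, C5, C6, C7, C12, C13 → 6 sp2 carbons.

6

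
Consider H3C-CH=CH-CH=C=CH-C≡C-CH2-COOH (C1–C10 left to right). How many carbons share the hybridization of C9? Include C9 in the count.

C9 is sp3 (only σ bonds).
C1: sp3 ✓
C2: sp2
C3: sp2
C4: sp2
C5: sp
C6: sp2
C7: sp
C8: sp
C9: sp3 ✓
C10: sp2
2 carbons are sp3.

2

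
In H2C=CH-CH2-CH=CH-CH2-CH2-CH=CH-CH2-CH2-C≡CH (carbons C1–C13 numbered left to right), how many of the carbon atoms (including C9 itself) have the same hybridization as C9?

C9 is sp2 (one π bond).
C1: sp2 ✓
C2: sp2 ✓
C3: sp3
C4: sp2 ✓
C5: sp2 ✓
C6: sp3
C7: sp3
C8: sp2 ✓
C9: sp2 ✓
C10: sp3
C11: sp3
C12: sp
C13: sp
6 carbons are sp2.

6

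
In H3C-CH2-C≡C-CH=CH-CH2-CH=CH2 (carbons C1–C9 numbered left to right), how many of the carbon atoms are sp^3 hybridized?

3

C1: sp3 ✓
C2: sp3 ✓
C3: sp
C4: sp
C5: sp2
C6: sp2
C7: sp3 ✓
C8: sp2
C9: sp2
C1, C2, C7 → 3 sp3 carbons.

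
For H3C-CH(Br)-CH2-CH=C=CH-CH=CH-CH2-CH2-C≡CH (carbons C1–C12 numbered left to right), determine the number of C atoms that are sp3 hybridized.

C1: sp3 ✓
C2: sp3 ✓
C3: sp3 ✓
C4: sp2
C5: sp
C6: sp2
C7: sp2
C8: sp2
C9: sp3 ✓
C10: sp3 ✓
C11: sp
C12: sp
C1, C2, C3, C9, C10 → 5 sp3 carbons.

5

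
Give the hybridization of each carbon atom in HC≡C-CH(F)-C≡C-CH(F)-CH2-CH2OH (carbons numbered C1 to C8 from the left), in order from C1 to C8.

C1: 2 σ bonds, plus two π bonds — 2 electron domains, sp.
C2: 2 σ bonds, plus two π bonds — 2 electron domains, sp.
C3 — 4 σ bonds. Steric number 4, so sp3.
C4 has 2 σ bonds, plus two π bonds: steric number 2 → sp.
C5 — 2 σ bonds, plus two π bonds. Steric number 2, so sp.
C6 carries 4 σ bonds, giving a steric number of 4, so it is sp3.
C7: 4 σ bonds — 4 electron domains, sp3.
C8 is sp3: 4 σ bonds, 4 electron-density regions.

C1 sp, C2 sp, C3 sp3, C4 sp, C5 sp, C6 sp3, C7 sp3, C8 sp3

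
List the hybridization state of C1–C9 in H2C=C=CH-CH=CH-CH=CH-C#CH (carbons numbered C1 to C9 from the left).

C1 sp2, C2 sp, C3 sp2, C4 sp2, C5 sp2, C6 sp2, C7 sp2, C8 sp, C9 sp

C1: 3 σ bonds, plus one π bond; 3 regions of electron density → sp2.
C2 — 2 σ bonds, plus two π bonds. Steric number 2, so sp.
C3 has 3 σ bonds, plus one π bond: steric number 3 → sp2.
C4 has 3 σ bonds, plus one π bond: steric number 3 → sp2.
C5 (3 σ bonds, plus one π bond) has steric number 3: sp2.
C6: 3 σ bonds, plus one π bond; 3 regions of electron density → sp2.
C7: 3 σ bonds, plus one π bond; 3 regions of electron density → sp2.
C8: 2 σ bonds, plus two π bonds — 2 electron domains, sp.
C9 is sp: 2 σ bonds, plus two π bonds, 2 electron-density regions.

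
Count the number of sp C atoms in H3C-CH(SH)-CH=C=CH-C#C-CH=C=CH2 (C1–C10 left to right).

4

C1: sp3
C2: sp3
C3: sp2
C4: sp ✓
C5: sp2
C6: sp ✓
C7: sp ✓
C8: sp2
C9: sp ✓
C10: sp2
C4, C6, C7, C9 → 4 sp carbons.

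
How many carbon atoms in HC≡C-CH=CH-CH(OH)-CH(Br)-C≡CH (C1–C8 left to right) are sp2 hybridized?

2

C1: sp
C2: sp
C3: sp2 ✓
C4: sp2 ✓
C5: sp3
C6: sp3
C7: sp
C8: sp
C3, C4 → 2 sp2 carbons.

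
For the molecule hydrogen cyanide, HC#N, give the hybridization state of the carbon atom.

The carbon atom carries 2 σ bonds, plus two π bonds, giving a steric number of 2, so it is sp.

sp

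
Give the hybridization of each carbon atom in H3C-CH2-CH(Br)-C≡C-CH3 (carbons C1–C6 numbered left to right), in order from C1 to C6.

C1 sp3, C2 sp3, C3 sp3, C4 sp, C5 sp, C6 sp3

C1 carries 4 σ bonds, giving a steric number of 4, so it is sp3.
C2 has 4 σ bonds: steric number 4 → sp3.
C3: 4 σ bonds; 4 regions of electron density → sp3.
C4 — 2 σ bonds, plus two π bonds. Steric number 2, so sp.
C5 has 2 σ bonds, plus two π bonds: steric number 2 → sp.
C6 is sp3: 4 σ bonds, 4 electron-density regions.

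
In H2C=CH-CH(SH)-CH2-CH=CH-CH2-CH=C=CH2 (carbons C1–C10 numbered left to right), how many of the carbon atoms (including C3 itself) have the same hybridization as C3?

3

C3 is sp3 (only σ bonds).
C1: sp2
C2: sp2
C3: sp3 ✓
C4: sp3 ✓
C5: sp2
C6: sp2
C7: sp3 ✓
C8: sp2
C9: sp
C10: sp2
3 carbons are sp3.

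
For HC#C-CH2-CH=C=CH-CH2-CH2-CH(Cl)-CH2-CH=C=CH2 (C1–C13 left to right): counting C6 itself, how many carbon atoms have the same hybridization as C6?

4

C6 is sp2 (one π bond).
C1: sp
C2: sp
C3: sp3
C4: sp2 ✓
C5: sp
C6: sp2 ✓
C7: sp3
C8: sp3
C9: sp3
C10: sp3
C11: sp2 ✓
C12: sp
C13: sp2 ✓
4 carbons are sp2.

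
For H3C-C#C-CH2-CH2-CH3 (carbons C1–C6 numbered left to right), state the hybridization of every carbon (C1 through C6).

C1: 4 σ bonds; 4 regions of electron density → sp3.
C2: 2 σ bonds, plus two π bonds; 2 regions of electron density → sp.
C3: 2 σ bonds, plus two π bonds; 2 regions of electron density → sp.
C4: 4 σ bonds — 4 electron domains, sp3.
C5 carries 4 σ bonds, giving a steric number of 4, so it is sp3.
C6 is sp3: 4 σ bonds, 4 electron-density regions.

C1 sp3, C2 sp, C3 sp, C4 sp3, C5 sp3, C6 sp3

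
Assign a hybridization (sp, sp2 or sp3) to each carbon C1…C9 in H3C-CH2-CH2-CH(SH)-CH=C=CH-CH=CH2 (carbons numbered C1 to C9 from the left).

C1 sp3, C2 sp3, C3 sp3, C4 sp3, C5 sp2, C6 sp, C7 sp2, C8 sp2, C9 sp2

C1 has 4 σ bonds: steric number 4 → sp3.
C2: 4 σ bonds; 4 regions of electron density → sp3.
C3: 4 σ bonds; 4 regions of electron density → sp3.
C4 (4 σ bonds) has steric number 4: sp3.
C5 (3 σ bonds, plus one π bond) has steric number 3: sp2.
C6: 2 σ bonds, plus two π bonds — 2 electron domains, sp.
C7 — 3 σ bonds, plus one π bond. Steric number 3, so sp2.
C8 (3 σ bonds, plus one π bond) has steric number 3: sp2.
C9 (3 σ bonds, plus one π bond) has steric number 3: sp2.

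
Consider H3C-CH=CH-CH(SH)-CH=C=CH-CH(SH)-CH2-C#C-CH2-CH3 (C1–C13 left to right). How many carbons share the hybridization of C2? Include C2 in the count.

C2 is sp2 (one π bond).
C1: sp3
C2: sp2 ✓
C3: sp2 ✓
C4: sp3
C5: sp2 ✓
C6: sp
C7: sp2 ✓
C8: sp3
C9: sp3
C10: sp
C11: sp
C12: sp3
C13: sp3
4 carbons are sp2.

4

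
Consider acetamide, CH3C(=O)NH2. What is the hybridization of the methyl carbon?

sp³

The methyl carbon — 4 σ bonds. Steric number 4, so sp3.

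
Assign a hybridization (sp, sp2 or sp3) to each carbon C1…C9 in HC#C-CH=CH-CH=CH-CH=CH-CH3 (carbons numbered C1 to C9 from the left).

C1 has 2 σ bonds, plus two π bonds: steric number 2 → sp.
C2: 2 σ bonds, plus two π bonds; 2 regions of electron density → sp.
C3 is sp2: 3 σ bonds, plus one π bond, 3 electron-density regions.
C4: 3 σ bonds, plus one π bond; 3 regions of electron density → sp2.
C5 carries 3 σ bonds, plus one π bond, giving a steric number of 3, so it is sp2.
C6 (3 σ bonds, plus one π bond) has steric number 3: sp2.
C7 (3 σ bonds, plus one π bond) has steric number 3: sp2.
C8 (3 σ bonds, plus one π bond) has steric number 3: sp2.
C9: 4 σ bonds; 4 regions of electron density → sp3.

C1 sp, C2 sp, C3 sp2, C4 sp2, C5 sp2, C6 sp2, C7 sp2, C8 sp2, C9 sp3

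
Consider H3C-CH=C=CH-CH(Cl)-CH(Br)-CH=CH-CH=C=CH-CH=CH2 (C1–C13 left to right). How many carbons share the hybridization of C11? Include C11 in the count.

8

C11 is sp2 (one π bond).
C1: sp3
C2: sp2 ✓
C3: sp
C4: sp2 ✓
C5: sp3
C6: sp3
C7: sp2 ✓
C8: sp2 ✓
C9: sp2 ✓
C10: sp
C11: sp2 ✓
C12: sp2 ✓
C13: sp2 ✓
8 carbons are sp2.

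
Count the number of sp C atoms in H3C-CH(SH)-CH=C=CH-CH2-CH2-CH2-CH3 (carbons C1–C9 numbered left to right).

C1: sp3
C2: sp3
C3: sp2
C4: sp ✓
C5: sp2
C6: sp3
C7: sp3
C8: sp3
C9: sp3
C4 → 1 sp carbon.

1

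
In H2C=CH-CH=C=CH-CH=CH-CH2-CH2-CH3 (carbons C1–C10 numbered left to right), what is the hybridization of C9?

C9 carries 4 σ bonds, giving a steric number of 4, so it is sp3.

sp3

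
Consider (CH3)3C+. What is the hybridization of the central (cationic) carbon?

Three σ bonds and an empty p orbital; no lone pair → steric number 3 → sp2 and planar.

sp2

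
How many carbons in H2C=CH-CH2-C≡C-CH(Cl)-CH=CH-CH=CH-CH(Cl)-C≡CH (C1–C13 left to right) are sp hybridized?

4

C1: sp2
C2: sp2
C3: sp3
C4: sp ✓
C5: sp ✓
C6: sp3
C7: sp2
C8: sp2
C9: sp2
C10: sp2
C11: sp3
C12: sp ✓
C13: sp ✓
C4, C5, C12, C13 → 4 sp carbons.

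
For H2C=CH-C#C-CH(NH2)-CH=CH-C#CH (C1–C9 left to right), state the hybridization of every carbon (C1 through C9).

C1 carries 3 σ bonds, plus one π bond, giving a steric number of 3, so it is sp2.
C2: 3 σ bonds, plus one π bond — 3 electron domains, sp2.
C3 carries 2 σ bonds, plus two π bonds, giving a steric number of 2, so it is sp.
C4 (2 σ bonds, plus two π bonds) has steric number 2: sp.
C5 has 4 σ bonds: steric number 4 → sp3.
C6 has 3 σ bonds, plus one π bond: steric number 3 → sp2.
C7: 3 σ bonds, plus one π bond; 3 regions of electron density → sp2.
C8 (2 σ bonds, plus two π bonds) has steric number 2: sp.
C9 is sp: 2 σ bonds, plus two π bonds, 2 electron-density regions.

C1 sp2, C2 sp2, C3 sp, C4 sp, C5 sp3, C6 sp2, C7 sp2, C8 sp, C9 sp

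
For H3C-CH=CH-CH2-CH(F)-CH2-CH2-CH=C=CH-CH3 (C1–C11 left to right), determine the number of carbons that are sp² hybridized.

4

C1: sp3
C2: sp2 ✓
C3: sp2 ✓
C4: sp3
C5: sp3
C6: sp3
C7: sp3
C8: sp2 ✓
C9: sp
C10: sp2 ✓
C11: sp3
C2, C3, C8, C10 → 4 sp2 carbons.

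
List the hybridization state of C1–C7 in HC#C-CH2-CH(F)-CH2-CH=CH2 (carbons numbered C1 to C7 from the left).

C1 sp, C2 sp, C3 sp3, C4 sp3, C5 sp3, C6 sp2, C7 sp2

C1 — 2 σ bonds, plus two π bonds. Steric number 2, so sp.
C2: 2 σ bonds, plus two π bonds; 2 regions of electron density → sp.
C3 has 4 σ bonds: steric number 4 → sp3.
C4: 4 σ bonds; 4 regions of electron density → sp3.
C5: 4 σ bonds — 4 electron domains, sp3.
C6 — 3 σ bonds, plus one π bond. Steric number 3, so sp2.
C7 (3 σ bonds, plus one π bond) has steric number 3: sp2.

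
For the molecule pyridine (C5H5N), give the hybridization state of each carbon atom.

Each carbon atom: 3 σ bonds, plus one π bond — 3 electron domains, sp2.

sp2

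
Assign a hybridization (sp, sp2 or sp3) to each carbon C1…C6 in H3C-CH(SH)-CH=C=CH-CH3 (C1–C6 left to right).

C1 carries 4 σ bonds, giving a steric number of 4, so it is sp3.
C2 — 4 σ bonds. Steric number 4, so sp3.
C3 carries 3 σ bonds, plus one π bond, giving a steric number of 3, so it is sp2.
C4: 2 σ bonds, plus two π bonds — 2 electron domains, sp.
C5: 3 σ bonds, plus one π bond — 3 electron domains, sp2.
C6 — 4 σ bonds. Steric number 4, so sp3.

C1 sp3, C2 sp3, C3 sp2, C4 sp, C5 sp2, C6 sp3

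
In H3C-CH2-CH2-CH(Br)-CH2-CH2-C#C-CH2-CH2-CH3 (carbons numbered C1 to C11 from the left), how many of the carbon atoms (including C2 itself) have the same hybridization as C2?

C2 is sp3 (only σ bonds).
C1: sp3 ✓
C2: sp3 ✓
C3: sp3 ✓
C4: sp3 ✓
C5: sp3 ✓
C6: sp3 ✓
C7: sp
C8: sp
C9: sp3 ✓
C10: sp3 ✓
C11: sp3 ✓
9 carbons are sp3.

9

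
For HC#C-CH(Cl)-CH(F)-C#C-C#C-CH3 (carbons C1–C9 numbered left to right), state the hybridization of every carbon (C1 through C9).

C1: 2 σ bonds, plus two π bonds — 2 electron domains, sp.
C2 — 2 σ bonds, plus two π bonds. Steric number 2, so sp.
C3 carries 4 σ bonds, giving a steric number of 4, so it is sp3.
C4: 4 σ bonds — 4 electron domains, sp3.
C5 (2 σ bonds, plus two π bonds) has steric number 2: sp.
C6: 2 σ bonds, plus two π bonds — 2 electron domains, sp.
C7: 2 σ bonds, plus two π bonds; 2 regions of electron density → sp.
C8 is sp: 2 σ bonds, plus two π bonds, 2 electron-density regions.
C9 — 4 σ bonds. Steric number 4, so sp3.

C1 sp, C2 sp, C3 sp3, C4 sp3, C5 sp, C6 sp, C7 sp, C8 sp, C9 sp3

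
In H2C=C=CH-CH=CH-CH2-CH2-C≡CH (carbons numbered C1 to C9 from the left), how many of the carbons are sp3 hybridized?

C1: sp2
C2: sp
C3: sp2
C4: sp2
C5: sp2
C6: sp3 ✓
C7: sp3 ✓
C8: sp
C9: sp
C6, C7 → 2 sp3 carbons.

2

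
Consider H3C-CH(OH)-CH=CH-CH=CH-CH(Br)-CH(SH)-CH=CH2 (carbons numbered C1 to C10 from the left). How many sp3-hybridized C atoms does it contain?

4

C1: sp3 ✓
C2: sp3 ✓
C3: sp2
C4: sp2
C5: sp2
C6: sp2
C7: sp3 ✓
C8: sp3 ✓
C9: sp2
C10: sp2
C1, C2, C7, C8 → 4 sp3 carbons.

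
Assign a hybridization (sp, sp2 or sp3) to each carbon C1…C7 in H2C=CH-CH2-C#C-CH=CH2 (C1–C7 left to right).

C1: 3 σ bonds, plus one π bond — 3 electron domains, sp2.
C2 (3 σ bonds, plus one π bond) has steric number 3: sp2.
C3: 4 σ bonds; 4 regions of electron density → sp3.
C4 has 2 σ bonds, plus two π bonds: steric number 2 → sp.
C5 — 2 σ bonds, plus two π bonds. Steric number 2, so sp.
C6 carries 3 σ bonds, plus one π bond, giving a steric number of 3, so it is sp2.
C7: 3 σ bonds, plus one π bond; 3 regions of electron density → sp2.

C1 sp2, C2 sp2, C3 sp3, C4 sp, C5 sp, C6 sp2, C7 sp2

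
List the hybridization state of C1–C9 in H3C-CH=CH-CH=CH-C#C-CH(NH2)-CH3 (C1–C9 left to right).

C1 carries 4 σ bonds, giving a steric number of 4, so it is sp3.
C2 (3 σ bonds, plus one π bond) has steric number 3: sp2.
C3 — 3 σ bonds, plus one π bond. Steric number 3, so sp2.
C4 carries 3 σ bonds, plus one π bond, giving a steric number of 3, so it is sp2.
C5 carries 3 σ bonds, plus one π bond, giving a steric number of 3, so it is sp2.
C6 has 2 σ bonds, plus two π bonds: steric number 2 → sp.
C7 has 2 σ bonds, plus two π bonds: steric number 2 → sp.
C8 is sp3: 4 σ bonds, 4 electron-density regions.
C9: 4 σ bonds; 4 regions of electron density → sp3.

C1 sp3, C2 sp2, C3 sp2, C4 sp2, C5 sp2, C6 sp, C7 sp, C8 sp3, C9 sp3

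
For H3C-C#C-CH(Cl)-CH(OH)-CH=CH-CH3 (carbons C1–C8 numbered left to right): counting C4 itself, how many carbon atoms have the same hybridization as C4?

C4 is sp3 (only σ bonds).
C1: sp3 ✓
C2: sp
C3: sp
C4: sp3 ✓
C5: sp3 ✓
C6: sp2
C7: sp2
C8: sp3 ✓
4 carbons are sp3.

4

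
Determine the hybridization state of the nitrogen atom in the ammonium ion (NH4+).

Four σ bonds, no lone pair → sp3, tetrahedral.

sp3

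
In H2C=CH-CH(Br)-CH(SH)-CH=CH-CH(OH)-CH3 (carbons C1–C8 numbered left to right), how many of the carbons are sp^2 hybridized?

4

C1: sp2 ✓
C2: sp2 ✓
C3: sp3
C4: sp3
C5: sp2 ✓
C6: sp2 ✓
C7: sp3
C8: sp3
C1, C2, C5, C6 → 4 sp2 carbons.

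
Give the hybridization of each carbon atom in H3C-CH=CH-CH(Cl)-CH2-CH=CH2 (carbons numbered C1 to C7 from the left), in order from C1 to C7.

C1: 4 σ bonds — 4 electron domains, sp3.
C2: 3 σ bonds, plus one π bond; 3 regions of electron density → sp2.
C3: 3 σ bonds, plus one π bond — 3 electron domains, sp2.
C4 carries 4 σ bonds, giving a steric number of 4, so it is sp3.
C5 (4 σ bonds) has steric number 4: sp3.
C6 is sp2: 3 σ bonds, plus one π bond, 3 electron-density regions.
C7: 3 σ bonds, plus one π bond; 3 regions of electron density → sp2.

C1 sp3, C2 sp2, C3 sp2, C4 sp3, C5 sp3, C6 sp2, C7 sp2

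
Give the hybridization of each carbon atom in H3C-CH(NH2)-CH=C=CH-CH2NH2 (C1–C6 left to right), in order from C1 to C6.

C1 — 4 σ bonds. Steric number 4, so sp3.
C2 has 4 σ bonds: steric number 4 → sp3.
C3 has 3 σ bonds, plus one π bond: steric number 3 → sp2.
C4: 2 σ bonds, plus two π bonds — 2 electron domains, sp.
C5 has 3 σ bonds, plus one π bond: steric number 3 → sp2.
C6 is sp3: 4 σ bonds, 4 electron-density regions.

C1 sp3, C2 sp3, C3 sp2, C4 sp, C5 sp2, C6 sp3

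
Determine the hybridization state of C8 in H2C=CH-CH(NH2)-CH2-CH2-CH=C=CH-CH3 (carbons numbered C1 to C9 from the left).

C8: 3 σ bonds, plus one π bond; 3 regions of electron density → sp2.

sp^2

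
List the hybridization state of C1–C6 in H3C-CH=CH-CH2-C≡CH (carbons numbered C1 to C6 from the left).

C1: 4 σ bonds — 4 electron domains, sp3.
C2 — 3 σ bonds, plus one π bond. Steric number 3, so sp2.
C3 — 3 σ bonds, plus one π bond. Steric number 3, so sp2.
C4 (4 σ bonds) has steric number 4: sp3.
C5 — 2 σ bonds, plus two π bonds. Steric number 2, so sp.
C6 has 2 σ bonds, plus two π bonds: steric number 2 → sp.

C1 sp3, C2 sp2, C3 sp2, C4 sp3, C5 sp, C6 sp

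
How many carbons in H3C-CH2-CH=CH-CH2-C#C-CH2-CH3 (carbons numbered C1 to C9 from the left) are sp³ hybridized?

C1: sp3 ✓
C2: sp3 ✓
C3: sp2
C4: sp2
C5: sp3 ✓
C6: sp
C7: sp
C8: sp3 ✓
C9: sp3 ✓
C1, C2, C5, C8, C9 → 5 sp3 carbons.

5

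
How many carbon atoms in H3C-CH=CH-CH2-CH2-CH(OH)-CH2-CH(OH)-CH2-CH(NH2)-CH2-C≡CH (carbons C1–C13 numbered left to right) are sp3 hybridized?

9

C1: sp3 ✓
C2: sp2
C3: sp2
C4: sp3 ✓
C5: sp3 ✓
C6: sp3 ✓
C7: sp3 ✓
C8: sp3 ✓
C9: sp3 ✓
C10: sp3 ✓
C11: sp3 ✓
C12: sp
C13: sp
C1, C4, C5, C6, C7, C8, C9, C10, C11 → 9 sp3 carbons.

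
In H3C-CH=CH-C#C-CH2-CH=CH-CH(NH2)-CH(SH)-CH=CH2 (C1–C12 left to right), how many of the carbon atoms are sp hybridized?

2

C1: sp3
C2: sp2
C3: sp2
C4: sp ✓
C5: sp ✓
C6: sp3
C7: sp2
C8: sp2
C9: sp3
C10: sp3
C11: sp2
C12: sp2
C4, C5 → 2 sp carbons.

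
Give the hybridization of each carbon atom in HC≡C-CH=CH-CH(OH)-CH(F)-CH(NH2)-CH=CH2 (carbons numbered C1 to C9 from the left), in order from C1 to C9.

C1 sp, C2 sp, C3 sp2, C4 sp2, C5 sp3, C6 sp3, C7 sp3, C8 sp2, C9 sp2

C1 — 2 σ bonds, plus two π bonds. Steric number 2, so sp.
C2: 2 σ bonds, plus two π bonds — 2 electron domains, sp.
C3 has 3 σ bonds, plus one π bond: steric number 3 → sp2.
C4 — 3 σ bonds, plus one π bond. Steric number 3, so sp2.
C5 has 4 σ bonds: steric number 4 → sp3.
C6 (4 σ bonds) has steric number 4: sp3.
C7: 4 σ bonds; 4 regions of electron density → sp3.
C8: 3 σ bonds, plus one π bond — 3 electron domains, sp2.
C9 (3 σ bonds, plus one π bond) has steric number 3: sp2.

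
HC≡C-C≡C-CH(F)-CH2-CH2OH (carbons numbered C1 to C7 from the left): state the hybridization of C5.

C5: 4 σ bonds; 4 regions of electron density → sp3.

sp^3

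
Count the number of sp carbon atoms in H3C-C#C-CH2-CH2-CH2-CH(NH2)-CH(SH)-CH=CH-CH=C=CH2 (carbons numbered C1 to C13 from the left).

C1: sp3
C2: sp ✓
C3: sp ✓
C4: sp3
C5: sp3
C6: sp3
C7: sp3
C8: sp3
C9: sp2
C10: sp2
C11: sp2
C12: sp ✓
C13: sp2
C2, C3, C12 → 3 sp carbons.

3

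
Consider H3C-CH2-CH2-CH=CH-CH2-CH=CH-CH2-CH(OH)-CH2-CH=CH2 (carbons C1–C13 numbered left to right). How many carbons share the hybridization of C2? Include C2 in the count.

7

C2 is sp3 (only σ bonds).
C1: sp3 ✓
C2: sp3 ✓
C3: sp3 ✓
C4: sp2
C5: sp2
C6: sp3 ✓
C7: sp2
C8: sp2
C9: sp3 ✓
C10: sp3 ✓
C11: sp3 ✓
C12: sp2
C13: sp2
7 carbons are sp3.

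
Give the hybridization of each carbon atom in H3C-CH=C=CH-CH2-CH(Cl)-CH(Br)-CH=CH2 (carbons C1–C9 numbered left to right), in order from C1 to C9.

C1: 4 σ bonds — 4 electron domains, sp3.
C2 has 3 σ bonds, plus one π bond: steric number 3 → sp2.
C3 has 2 σ bonds, plus two π bonds: steric number 2 → sp.
C4: 3 σ bonds, plus one π bond; 3 regions of electron density → sp2.
C5: 4 σ bonds; 4 regions of electron density → sp3.
C6 has 4 σ bonds: steric number 4 → sp3.
C7 — 4 σ bonds. Steric number 4, so sp3.
C8 carries 3 σ bonds, plus one π bond, giving a steric number of 3, so it is sp2.
C9 is sp2: 3 σ bonds, plus one π bond, 3 electron-density regions.

C1 sp3, C2 sp2, C3 sp, C4 sp2, C5 sp3, C6 sp3, C7 sp3, C8 sp2, C9 sp2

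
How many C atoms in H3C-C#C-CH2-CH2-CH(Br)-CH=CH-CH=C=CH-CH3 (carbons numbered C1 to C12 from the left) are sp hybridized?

C1: sp3
C2: sp ✓
C3: sp ✓
C4: sp3
C5: sp3
C6: sp3
C7: sp2
C8: sp2
C9: sp2
C10: sp ✓
C11: sp2
C12: sp3
C2, C3, C10 → 3 sp carbons.

3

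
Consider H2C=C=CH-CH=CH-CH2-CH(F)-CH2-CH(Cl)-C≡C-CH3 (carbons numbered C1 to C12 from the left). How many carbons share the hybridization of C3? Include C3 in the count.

C3 is sp2 (one π bond).
C1: sp2 ✓
C2: sp
C3: sp2 ✓
C4: sp2 ✓
C5: sp2 ✓
C6: sp3
C7: sp3
C8: sp3
C9: sp3
C10: sp
C11: sp
C12: sp3
4 carbons are sp2.

4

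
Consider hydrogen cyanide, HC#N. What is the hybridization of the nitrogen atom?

The nitrogen atom has 1 σ bond and 1 lone pair, plus two π bonds: steric number 2 → sp.

sp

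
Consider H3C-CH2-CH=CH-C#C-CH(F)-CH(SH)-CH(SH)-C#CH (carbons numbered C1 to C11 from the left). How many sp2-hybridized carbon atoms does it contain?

C1: sp3
C2: sp3
C3: sp2 ✓
C4: sp2 ✓
C5: sp
C6: sp
C7: sp3
C8: sp3
C9: sp3
C10: sp
C11: sp
C3, C4 → 2 sp2 carbons.

2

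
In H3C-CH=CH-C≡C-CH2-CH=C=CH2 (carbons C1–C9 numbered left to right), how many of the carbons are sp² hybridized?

4

C1: sp3
C2: sp2 ✓
C3: sp2 ✓
C4: sp
C5: sp
C6: sp3
C7: sp2 ✓
C8: sp
C9: sp2 ✓
C2, C3, C7, C9 → 4 sp2 carbons.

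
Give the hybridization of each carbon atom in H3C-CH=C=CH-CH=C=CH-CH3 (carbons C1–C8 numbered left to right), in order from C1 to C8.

C1 has 4 σ bonds: steric number 4 → sp3.
C2 carries 3 σ bonds, plus one π bond, giving a steric number of 3, so it is sp2.
C3 (2 σ bonds, plus two π bonds) has steric number 2: sp.
C4: 3 σ bonds, plus one π bond — 3 electron domains, sp2.
C5 (3 σ bonds, plus one π bond) has steric number 3: sp2.
C6 is sp: 2 σ bonds, plus two π bonds, 2 electron-density regions.
C7 carries 3 σ bonds, plus one π bond, giving a steric number of 3, so it is sp2.
C8 has 4 σ bonds: steric number 4 → sp3.

C1 sp3, C2 sp2, C3 sp, C4 sp2, C5 sp2, C6 sp, C7 sp2, C8 sp3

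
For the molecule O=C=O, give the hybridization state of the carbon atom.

sp

Two σ bonds, two π bonds → steric number 2 → sp.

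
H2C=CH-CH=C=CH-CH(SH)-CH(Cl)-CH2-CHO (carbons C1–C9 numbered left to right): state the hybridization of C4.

C4 is sp: 2 σ bonds, plus two π bonds, 2 electron-density regions.

sp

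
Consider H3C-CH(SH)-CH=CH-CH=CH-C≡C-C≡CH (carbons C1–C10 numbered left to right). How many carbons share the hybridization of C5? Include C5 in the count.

C5 is sp2 (one π bond).
C1: sp3
C2: sp3
C3: sp2 ✓
C4: sp2 ✓
C5: sp2 ✓
C6: sp2 ✓
C7: sp
C8: sp
C9: sp
C10: sp
4 carbons are sp2.

4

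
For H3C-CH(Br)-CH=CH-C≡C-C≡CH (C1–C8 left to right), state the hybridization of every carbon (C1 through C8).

C1 — 4 σ bonds. Steric number 4, so sp3.
C2 carries 4 σ bonds, giving a steric number of 4, so it is sp3.
C3 — 3 σ bonds, plus one π bond. Steric number 3, so sp2.
C4: 3 σ bonds, plus one π bond — 3 electron domains, sp2.
C5 — 2 σ bonds, plus two π bonds. Steric number 2, so sp.
C6: 2 σ bonds, plus two π bonds — 2 electron domains, sp.
C7: 2 σ bonds, plus two π bonds; 2 regions of electron density → sp.
C8: 2 σ bonds, plus two π bonds; 2 regions of electron density → sp.

C1 sp3, C2 sp3, C3 sp2, C4 sp2, C5 sp, C6 sp, C7 sp, C8 sp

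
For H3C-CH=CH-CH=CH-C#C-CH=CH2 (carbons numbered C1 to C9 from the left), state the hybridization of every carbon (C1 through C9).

C1 sp3, C2 sp2, C3 sp2, C4 sp2, C5 sp2, C6 sp, C7 sp, C8 sp2, C9 sp2

C1: 4 σ bonds — 4 electron domains, sp3.
C2 — 3 σ bonds, plus one π bond. Steric number 3, so sp2.
C3 has 3 σ bonds, plus one π bond: steric number 3 → sp2.
C4: 3 σ bonds, plus one π bond; 3 regions of electron density → sp2.
C5 (3 σ bonds, plus one π bond) has steric number 3: sp2.
C6 — 2 σ bonds, plus two π bonds. Steric number 2, so sp.
C7: 2 σ bonds, plus two π bonds — 2 electron domains, sp.
C8: 3 σ bonds, plus one π bond — 3 electron domains, sp2.
C9 is sp2: 3 σ bonds, plus one π bond, 3 electron-density regions.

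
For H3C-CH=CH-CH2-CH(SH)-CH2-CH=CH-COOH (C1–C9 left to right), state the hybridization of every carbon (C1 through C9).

C1 sp3, C2 sp2, C3 sp2, C4 sp3, C5 sp3, C6 sp3, C7 sp2, C8 sp2, C9 sp2

C1 has 4 σ bonds: steric number 4 → sp3.
C2 (3 σ bonds, plus one π bond) has steric number 3: sp2.
C3: 3 σ bonds, plus one π bond — 3 electron domains, sp2.
C4 is sp3: 4 σ bonds, 4 electron-density regions.
C5 is sp3: 4 σ bonds, 4 electron-density regions.
C6 is sp3: 4 σ bonds, 4 electron-density regions.
C7 has 3 σ bonds, plus one π bond: steric number 3 → sp2.
C8 is sp2: 3 σ bonds, plus one π bond, 3 electron-density regions.
C9 — 3 σ bonds, plus one π bond. Steric number 3, so sp2.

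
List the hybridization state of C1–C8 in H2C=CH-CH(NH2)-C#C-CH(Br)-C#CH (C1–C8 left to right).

C1 has 3 σ bonds, plus one π bond: steric number 3 → sp2.
C2 has 3 σ bonds, plus one π bond: steric number 3 → sp2.
C3: 4 σ bonds; 4 regions of electron density → sp3.
C4 is sp: 2 σ bonds, plus two π bonds, 2 electron-density regions.
C5 has 2 σ bonds, plus two π bonds: steric number 2 → sp.
C6 is sp3: 4 σ bonds, 4 electron-density regions.
C7: 2 σ bonds, plus two π bonds; 2 regions of electron density → sp.
C8: 2 σ bonds, plus two π bonds — 2 electron domains, sp.

C1 sp2, C2 sp2, C3 sp3, C4 sp, C5 sp, C6 sp3, C7 sp, C8 sp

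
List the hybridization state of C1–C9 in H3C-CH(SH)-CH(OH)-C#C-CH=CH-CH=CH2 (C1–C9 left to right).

C1 carries 4 σ bonds, giving a steric number of 4, so it is sp3.
C2 has 4 σ bonds: steric number 4 → sp3.
C3: 4 σ bonds — 4 electron domains, sp3.
C4 — 2 σ bonds, plus two π bonds. Steric number 2, so sp.
C5 — 2 σ bonds, plus two π bonds. Steric number 2, so sp.
C6 — 3 σ bonds, plus one π bond. Steric number 3, so sp2.
C7 is sp2: 3 σ bonds, plus one π bond, 3 electron-density regions.
C8 has 3 σ bonds, plus one π bond: steric number 3 → sp2.
C9: 3 σ bonds, plus one π bond; 3 regions of electron density → sp2.

C1 sp3, C2 sp3, C3 sp3, C4 sp, C5 sp, C6 sp2, C7 sp2, C8 sp2, C9 sp2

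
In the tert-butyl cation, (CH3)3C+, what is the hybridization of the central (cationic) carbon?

sp^2

Three σ bonds and an empty p orbital; no lone pair → steric number 3 → sp2 and planar.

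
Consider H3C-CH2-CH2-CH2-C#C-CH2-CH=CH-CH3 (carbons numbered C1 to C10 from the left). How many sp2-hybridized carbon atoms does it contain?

2

C1: sp3
C2: sp3
C3: sp3
C4: sp3
C5: sp
C6: sp
C7: sp3
C8: sp2 ✓
C9: sp2 ✓
C10: sp3
C8, C9 → 2 sp2 carbons.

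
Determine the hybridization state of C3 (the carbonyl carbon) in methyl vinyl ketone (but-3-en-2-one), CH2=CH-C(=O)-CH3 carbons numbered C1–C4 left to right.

sp²

C3 (the carbonyl carbon) is sp2: 3 σ bonds, plus one π bond, 3 electron-density regions.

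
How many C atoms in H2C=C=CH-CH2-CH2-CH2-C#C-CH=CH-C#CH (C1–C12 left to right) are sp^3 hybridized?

C1: sp2
C2: sp
C3: sp2
C4: sp3 ✓
C5: sp3 ✓
C6: sp3 ✓
C7: sp
C8: sp
C9: sp2
C10: sp2
C11: sp
C12: sp
C4, C5, C6 → 3 sp3 carbons.

3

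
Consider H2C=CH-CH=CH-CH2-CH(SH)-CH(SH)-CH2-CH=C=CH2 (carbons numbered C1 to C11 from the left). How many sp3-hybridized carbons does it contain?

C1: sp2
C2: sp2
C3: sp2
C4: sp2
C5: sp3 ✓
C6: sp3 ✓
C7: sp3 ✓
C8: sp3 ✓
C9: sp2
C10: sp
C11: sp2
C5, C6, C7, C8 → 4 sp3 carbons.

4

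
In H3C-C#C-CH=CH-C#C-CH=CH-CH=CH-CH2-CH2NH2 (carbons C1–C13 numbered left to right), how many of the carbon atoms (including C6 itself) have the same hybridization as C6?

C6 is sp (two π bonds).
C1: sp3
C2: sp ✓
C3: sp ✓
C4: sp2
C5: sp2
C6: sp ✓
C7: sp ✓
C8: sp2
C9: sp2
C10: sp2
C11: sp2
C12: sp3
C13: sp3
4 carbons are sp.

4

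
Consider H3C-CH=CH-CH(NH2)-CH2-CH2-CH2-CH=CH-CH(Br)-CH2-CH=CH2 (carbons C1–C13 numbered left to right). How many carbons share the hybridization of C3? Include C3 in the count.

C3 is sp2 (one π bond).
C1: sp3
C2: sp2 ✓
C3: sp2 ✓
C4: sp3
C5: sp3
C6: sp3
C7: sp3
C8: sp2 ✓
C9: sp2 ✓
C10: sp3
C11: sp3
C12: sp2 ✓
C13: sp2 ✓
6 carbons are sp2.

6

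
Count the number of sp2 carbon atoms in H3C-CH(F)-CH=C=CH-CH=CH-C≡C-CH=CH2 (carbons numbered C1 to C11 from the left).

C1: sp3
C2: sp3
C3: sp2 ✓
C4: sp
C5: sp2 ✓
C6: sp2 ✓
C7: sp2 ✓
C8: sp
C9: sp
C10: sp2 ✓
C11: sp2 ✓
C3, C5, C6, C7, C10, C11 → 6 sp2 carbons.

6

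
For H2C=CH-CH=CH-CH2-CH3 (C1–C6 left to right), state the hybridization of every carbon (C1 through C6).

C1 sp2, C2 sp2, C3 sp2, C4 sp2, C5 sp3, C6 sp3

C1: 3 σ bonds, plus one π bond; 3 regions of electron density → sp2.
C2: 3 σ bonds, plus one π bond — 3 electron domains, sp2.
C3: 3 σ bonds, plus one π bond; 3 regions of electron density → sp2.
C4 has 3 σ bonds, plus one π bond: steric number 3 → sp2.
C5 carries 4 σ bonds, giving a steric number of 4, so it is sp3.
C6 (4 σ bonds) has steric number 4: sp3.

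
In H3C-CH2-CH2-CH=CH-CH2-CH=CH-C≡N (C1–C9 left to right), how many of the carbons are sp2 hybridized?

C1: sp3
C2: sp3
C3: sp3
C4: sp2 ✓
C5: sp2 ✓
C6: sp3
C7: sp2 ✓
C8: sp2 ✓
C9: sp
C4, C5, C7, C8 → 4 sp2 carbons.

4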